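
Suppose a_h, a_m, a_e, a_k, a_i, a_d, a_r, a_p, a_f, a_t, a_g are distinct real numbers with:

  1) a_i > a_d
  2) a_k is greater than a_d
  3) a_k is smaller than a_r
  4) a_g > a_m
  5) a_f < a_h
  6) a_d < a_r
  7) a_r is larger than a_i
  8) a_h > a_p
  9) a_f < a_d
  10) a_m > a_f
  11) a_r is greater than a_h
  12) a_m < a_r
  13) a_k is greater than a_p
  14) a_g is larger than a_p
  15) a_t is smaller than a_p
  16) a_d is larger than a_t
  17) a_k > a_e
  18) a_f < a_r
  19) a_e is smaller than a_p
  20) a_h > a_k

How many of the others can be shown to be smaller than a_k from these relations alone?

5

Directly below a_k: a_d, a_e, a_p.
One step further: a_f, a_t (5 so far).
Nothing else is reachable below a_k; 5 in all.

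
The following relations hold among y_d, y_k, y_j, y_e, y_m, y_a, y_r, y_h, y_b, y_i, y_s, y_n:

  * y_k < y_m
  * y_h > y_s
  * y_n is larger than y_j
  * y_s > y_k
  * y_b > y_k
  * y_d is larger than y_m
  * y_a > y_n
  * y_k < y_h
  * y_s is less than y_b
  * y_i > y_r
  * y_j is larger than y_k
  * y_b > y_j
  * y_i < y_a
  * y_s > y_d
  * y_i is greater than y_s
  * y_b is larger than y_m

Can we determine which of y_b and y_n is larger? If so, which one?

Following every chain through y_n: above y_n we get y_a; below y_n we get y_k, y_j.
y_b is not reached, and no chain runs the other way from y_b to y_n.
So the given relations leave the order of y_n and y_b undetermined.

undetermined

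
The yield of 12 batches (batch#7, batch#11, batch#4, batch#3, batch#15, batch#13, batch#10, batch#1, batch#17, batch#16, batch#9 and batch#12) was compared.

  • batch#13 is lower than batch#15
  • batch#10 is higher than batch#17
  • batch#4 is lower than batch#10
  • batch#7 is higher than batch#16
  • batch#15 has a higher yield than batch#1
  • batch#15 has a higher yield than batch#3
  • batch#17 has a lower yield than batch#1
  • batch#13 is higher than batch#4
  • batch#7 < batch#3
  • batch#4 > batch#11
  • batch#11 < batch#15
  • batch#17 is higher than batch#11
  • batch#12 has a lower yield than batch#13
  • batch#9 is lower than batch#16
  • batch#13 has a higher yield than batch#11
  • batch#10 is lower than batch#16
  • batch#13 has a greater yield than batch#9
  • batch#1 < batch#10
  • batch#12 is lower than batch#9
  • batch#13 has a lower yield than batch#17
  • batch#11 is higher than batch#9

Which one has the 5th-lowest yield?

The consecutive relations fix a unique order: batch#12 < batch#9 < batch#11 < batch#4 < batch#13 < batch#17 < batch#1 < batch#10 < batch#16 < batch#7 < batch#3 < batch#15.
Counting 5 from the smallest end gives batch#13.

batch#13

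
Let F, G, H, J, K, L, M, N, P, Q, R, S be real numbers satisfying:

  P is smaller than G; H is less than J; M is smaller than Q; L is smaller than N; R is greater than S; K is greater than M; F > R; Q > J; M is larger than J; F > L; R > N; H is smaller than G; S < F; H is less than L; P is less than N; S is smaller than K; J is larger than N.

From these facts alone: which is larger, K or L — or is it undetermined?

L < N and N < J give L < J.
Then J < M extends the chain to M.
With M < K: L < N < J < M < K.
So K is larger.

K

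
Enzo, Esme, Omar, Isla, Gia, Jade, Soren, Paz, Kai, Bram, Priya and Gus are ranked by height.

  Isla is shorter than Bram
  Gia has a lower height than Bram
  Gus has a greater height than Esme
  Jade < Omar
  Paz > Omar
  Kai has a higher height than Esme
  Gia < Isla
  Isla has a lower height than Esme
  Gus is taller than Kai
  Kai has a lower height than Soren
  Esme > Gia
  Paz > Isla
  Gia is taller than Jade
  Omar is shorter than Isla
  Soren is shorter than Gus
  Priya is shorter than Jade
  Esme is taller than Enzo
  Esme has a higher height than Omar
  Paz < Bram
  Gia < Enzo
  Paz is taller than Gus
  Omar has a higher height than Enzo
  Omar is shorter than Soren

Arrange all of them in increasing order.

Priya < Jade < Gia < Enzo < Omar < Isla < Esme < Kai < Soren < Gus < Paz < Bram

Nothing is placed below Priya, so it is least; from there Priya < Jade; Jade < Gia; Gia < Enzo; Enzo < Omar; Omar < Isla; Isla < Esme; Esme < Kai; Kai < Soren; Soren < Gus; Gus < Paz; Paz < Bram, each given directly.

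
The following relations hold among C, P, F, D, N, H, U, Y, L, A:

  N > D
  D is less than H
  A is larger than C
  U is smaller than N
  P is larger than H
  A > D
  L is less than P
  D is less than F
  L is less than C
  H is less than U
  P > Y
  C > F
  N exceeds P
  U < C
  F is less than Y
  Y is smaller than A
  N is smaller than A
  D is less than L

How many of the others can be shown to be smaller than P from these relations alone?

Directly below P: H, Y, L.
One step further: D, F (5 so far).
No other element is forced below P by the given relations, so the count is 5.

5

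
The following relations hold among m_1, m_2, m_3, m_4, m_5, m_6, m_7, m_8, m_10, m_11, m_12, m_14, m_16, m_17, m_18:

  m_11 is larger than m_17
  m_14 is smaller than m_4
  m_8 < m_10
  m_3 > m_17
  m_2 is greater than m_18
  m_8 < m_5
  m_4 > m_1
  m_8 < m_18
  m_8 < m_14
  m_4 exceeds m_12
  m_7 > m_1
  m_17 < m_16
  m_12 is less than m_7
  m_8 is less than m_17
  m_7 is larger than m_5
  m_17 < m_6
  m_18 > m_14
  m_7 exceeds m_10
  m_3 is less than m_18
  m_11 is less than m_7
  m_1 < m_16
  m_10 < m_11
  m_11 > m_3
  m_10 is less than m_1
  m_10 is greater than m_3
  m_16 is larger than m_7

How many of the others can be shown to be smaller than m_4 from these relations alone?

7

The elements the relations force below m_4 are m_8, m_17, m_12, m_3, m_10, m_14, m_1 — no chain reaches any other.
That is 7.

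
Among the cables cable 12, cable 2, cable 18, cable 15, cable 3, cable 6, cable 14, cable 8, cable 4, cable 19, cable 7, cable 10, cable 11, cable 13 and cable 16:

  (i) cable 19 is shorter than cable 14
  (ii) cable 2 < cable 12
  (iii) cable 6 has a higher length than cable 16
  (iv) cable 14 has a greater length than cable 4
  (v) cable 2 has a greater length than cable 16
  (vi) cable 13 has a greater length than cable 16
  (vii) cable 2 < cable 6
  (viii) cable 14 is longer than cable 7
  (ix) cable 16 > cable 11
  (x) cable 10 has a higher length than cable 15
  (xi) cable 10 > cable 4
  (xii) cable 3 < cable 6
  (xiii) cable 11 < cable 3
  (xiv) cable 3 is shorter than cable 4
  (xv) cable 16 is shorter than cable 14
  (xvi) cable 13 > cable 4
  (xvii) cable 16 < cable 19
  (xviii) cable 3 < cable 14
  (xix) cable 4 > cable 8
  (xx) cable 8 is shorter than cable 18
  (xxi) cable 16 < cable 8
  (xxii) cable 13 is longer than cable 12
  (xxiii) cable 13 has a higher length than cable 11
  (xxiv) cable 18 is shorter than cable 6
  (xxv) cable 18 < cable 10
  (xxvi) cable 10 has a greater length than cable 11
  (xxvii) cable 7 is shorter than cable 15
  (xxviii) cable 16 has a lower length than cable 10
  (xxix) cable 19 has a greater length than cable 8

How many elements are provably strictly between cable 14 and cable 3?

1

Chaining upward from cable 3 reaches: cable 4, cable 10, cable 13, cable 6.
Chaining downward from cable 14 reaches: cable 11, cable 7, cable 16, cable 8, cable 4, cable 19.
Strictly between cable 3 and cable 14 are those in both lists: cable 4 — 1 element.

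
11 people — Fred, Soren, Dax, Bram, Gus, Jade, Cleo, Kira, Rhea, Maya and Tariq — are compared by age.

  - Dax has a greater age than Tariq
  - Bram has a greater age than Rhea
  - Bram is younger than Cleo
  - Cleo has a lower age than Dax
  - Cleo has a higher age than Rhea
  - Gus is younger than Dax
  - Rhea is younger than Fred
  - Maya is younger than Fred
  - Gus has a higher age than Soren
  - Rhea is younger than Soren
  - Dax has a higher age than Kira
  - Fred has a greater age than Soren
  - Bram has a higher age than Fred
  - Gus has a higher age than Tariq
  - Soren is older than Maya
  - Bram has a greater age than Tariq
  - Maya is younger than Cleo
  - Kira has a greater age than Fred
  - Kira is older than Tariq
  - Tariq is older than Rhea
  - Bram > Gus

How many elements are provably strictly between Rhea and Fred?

Chaining upward from Rhea reaches: Soren, Tariq, Gus, Bram, Cleo, Kira, Dax.
Chaining downward from Fred reaches: Maya, Soren.
Strictly between Rhea and Fred are those in both lists: Soren — 1 element.

1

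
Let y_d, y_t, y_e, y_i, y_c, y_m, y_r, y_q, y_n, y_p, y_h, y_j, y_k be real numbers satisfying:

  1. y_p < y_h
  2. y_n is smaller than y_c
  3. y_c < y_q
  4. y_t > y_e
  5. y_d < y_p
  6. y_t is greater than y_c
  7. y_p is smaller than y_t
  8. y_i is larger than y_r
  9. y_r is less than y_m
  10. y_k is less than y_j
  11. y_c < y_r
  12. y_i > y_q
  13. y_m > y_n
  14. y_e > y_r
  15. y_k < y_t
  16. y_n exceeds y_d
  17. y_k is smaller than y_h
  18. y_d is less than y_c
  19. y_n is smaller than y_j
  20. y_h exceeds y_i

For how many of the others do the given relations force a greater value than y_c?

From y_c the given relations immediately reach y_r, y_t, y_q.
From those, y_m, y_e, y_i — 6 in total.
From those, y_h — 7 in total.
No other element is forced above y_c by the given relations, so the count is 7.

7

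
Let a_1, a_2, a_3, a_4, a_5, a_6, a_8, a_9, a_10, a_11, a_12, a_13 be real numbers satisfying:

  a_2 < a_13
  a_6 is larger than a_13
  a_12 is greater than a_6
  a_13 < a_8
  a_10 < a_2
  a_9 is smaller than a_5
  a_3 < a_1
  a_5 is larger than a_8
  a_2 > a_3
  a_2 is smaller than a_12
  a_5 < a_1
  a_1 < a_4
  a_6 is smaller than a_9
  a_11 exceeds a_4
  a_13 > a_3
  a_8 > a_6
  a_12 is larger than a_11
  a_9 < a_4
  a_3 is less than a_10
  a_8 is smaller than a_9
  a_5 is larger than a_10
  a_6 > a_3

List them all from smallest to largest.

a_3 < a_10 < a_2 < a_13 < a_6 < a_8 < a_9 < a_5 < a_1 < a_4 < a_11 < a_12

The consecutive links are each given: a_3 < a_10; a_10 < a_2; a_2 < a_13; a_13 < a_6; a_6 < a_8; a_8 < a_9; a_9 < a_5; a_5 < a_1; a_1 < a_4; a_4 < a_11; a_11 < a_12.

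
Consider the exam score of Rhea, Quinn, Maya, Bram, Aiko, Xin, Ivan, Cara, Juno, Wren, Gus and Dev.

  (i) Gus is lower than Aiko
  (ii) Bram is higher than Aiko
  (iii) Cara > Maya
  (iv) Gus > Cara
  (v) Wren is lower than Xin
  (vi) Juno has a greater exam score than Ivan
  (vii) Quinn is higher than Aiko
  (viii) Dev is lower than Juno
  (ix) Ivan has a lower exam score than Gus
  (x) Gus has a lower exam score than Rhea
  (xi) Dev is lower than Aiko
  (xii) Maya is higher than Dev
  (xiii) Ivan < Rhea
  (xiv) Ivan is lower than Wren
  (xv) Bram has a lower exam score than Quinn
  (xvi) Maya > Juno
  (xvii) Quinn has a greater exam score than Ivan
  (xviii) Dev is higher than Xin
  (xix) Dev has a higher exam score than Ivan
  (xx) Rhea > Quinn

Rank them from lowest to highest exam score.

Each adjacent pair is fixed by a given relation: Ivan < Wren; Wren < Xin; Xin < Dev; Dev < Juno; Juno < Maya; Maya < Cara; Cara < Gus; Gus < Aiko; Aiko < Bram; Bram < Quinn; Quinn < Rhea. Chaining them end to end gives the full order.

Ivan < Wren < Xin < Dev < Juno < Maya < Cara < Gus < Aiko < Bram < Quinn < Rhea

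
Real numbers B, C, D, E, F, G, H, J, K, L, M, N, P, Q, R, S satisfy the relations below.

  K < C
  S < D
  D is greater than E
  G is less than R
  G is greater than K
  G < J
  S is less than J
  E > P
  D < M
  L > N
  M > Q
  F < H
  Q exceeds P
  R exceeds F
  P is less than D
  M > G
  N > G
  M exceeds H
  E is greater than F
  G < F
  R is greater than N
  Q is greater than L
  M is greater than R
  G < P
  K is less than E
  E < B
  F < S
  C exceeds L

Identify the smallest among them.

G is not least since K < G; P is not least since G < P; F is not least since G < F; N is not least since G < N; E is not least since K < E; S is not least since F < S; J is not least since S < J; L is not least since N < L; B is not least since E < B; C is not least since K < C; Q is not least since P < Q; H is not least since F < H; D is not least since E < D; R is not least since N < R; M is not least since G < M.
Only K has nothing below it, so K is the smallest.

K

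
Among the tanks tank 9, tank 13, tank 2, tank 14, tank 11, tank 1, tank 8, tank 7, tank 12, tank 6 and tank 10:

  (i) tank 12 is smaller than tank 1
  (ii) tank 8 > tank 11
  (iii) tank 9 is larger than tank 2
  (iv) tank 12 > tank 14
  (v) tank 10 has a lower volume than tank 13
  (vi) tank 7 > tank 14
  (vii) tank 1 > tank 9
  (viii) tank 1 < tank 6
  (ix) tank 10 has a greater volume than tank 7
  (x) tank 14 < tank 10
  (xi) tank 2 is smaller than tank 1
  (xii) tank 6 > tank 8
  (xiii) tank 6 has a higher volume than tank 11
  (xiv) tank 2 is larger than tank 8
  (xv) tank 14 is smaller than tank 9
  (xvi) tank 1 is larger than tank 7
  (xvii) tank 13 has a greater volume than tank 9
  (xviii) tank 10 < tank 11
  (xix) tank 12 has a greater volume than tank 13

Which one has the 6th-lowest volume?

The consecutive relations fix a unique order: tank 14 < tank 7 < tank 10 < tank 11 < tank 8 < tank 2 < tank 9 < tank 13 < tank 12 < tank 1 < tank 6.
Counting 6 from the smallest end gives tank 2.

tank 2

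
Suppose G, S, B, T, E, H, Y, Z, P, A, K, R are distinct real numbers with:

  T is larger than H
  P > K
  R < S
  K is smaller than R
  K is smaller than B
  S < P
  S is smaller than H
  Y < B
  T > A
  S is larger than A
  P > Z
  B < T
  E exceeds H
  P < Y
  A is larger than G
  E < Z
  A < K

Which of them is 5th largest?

Piecing the relations together gives one ordering: G < A < K < R < S < H < E < Z < P < Y < B < T.
The 5th largest is Z.

Z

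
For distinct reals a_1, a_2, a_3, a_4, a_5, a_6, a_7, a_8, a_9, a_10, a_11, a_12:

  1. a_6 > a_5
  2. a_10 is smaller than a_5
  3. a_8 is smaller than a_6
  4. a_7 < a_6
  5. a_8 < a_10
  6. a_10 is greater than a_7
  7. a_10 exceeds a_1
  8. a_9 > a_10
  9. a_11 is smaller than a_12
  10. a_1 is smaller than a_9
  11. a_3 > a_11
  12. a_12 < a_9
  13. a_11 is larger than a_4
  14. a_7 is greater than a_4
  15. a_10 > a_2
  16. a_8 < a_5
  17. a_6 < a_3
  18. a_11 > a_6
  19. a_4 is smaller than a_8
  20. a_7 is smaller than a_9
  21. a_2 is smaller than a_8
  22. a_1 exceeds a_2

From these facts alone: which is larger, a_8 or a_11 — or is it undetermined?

a_8 < a_10 and a_10 < a_5 give a_8 < a_5.
Then a_5 < a_6 extends the chain to a_6.
Then a_6 < a_11 extends the chain to a_11.
So a_11 is larger.

a_11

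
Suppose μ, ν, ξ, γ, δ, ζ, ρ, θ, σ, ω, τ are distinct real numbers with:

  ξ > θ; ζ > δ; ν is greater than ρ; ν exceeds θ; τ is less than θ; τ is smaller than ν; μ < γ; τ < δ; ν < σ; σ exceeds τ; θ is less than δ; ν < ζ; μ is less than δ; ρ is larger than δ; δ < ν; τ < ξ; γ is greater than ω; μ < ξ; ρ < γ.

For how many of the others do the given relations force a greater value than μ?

7

The elements the relations force above μ are δ, ρ, γ, ν, ξ, ζ, σ — no chain reaches any other.
That is 7.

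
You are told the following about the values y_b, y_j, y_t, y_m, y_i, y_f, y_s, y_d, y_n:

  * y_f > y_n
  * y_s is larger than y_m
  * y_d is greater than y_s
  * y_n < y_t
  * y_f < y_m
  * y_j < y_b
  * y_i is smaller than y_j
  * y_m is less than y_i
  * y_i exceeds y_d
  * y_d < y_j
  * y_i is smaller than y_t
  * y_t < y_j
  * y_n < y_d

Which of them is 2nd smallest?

y_f

The consecutive relations fix a unique order: y_n < y_f < y_m < y_s < y_d < y_i < y_t < y_j < y_b.
Counting 2 from the smallest end gives y_f.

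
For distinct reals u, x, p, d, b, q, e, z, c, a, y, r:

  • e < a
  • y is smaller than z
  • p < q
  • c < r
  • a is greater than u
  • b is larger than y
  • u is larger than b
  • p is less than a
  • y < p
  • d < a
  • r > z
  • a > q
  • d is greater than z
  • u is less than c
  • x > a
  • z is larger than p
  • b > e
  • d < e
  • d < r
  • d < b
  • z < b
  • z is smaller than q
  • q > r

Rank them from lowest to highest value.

The consecutive links are each given: y < p; p < z; z < d; d < e; e < b; b < u; u < c; c < r; r < q; q < a; a < x.

y < p < z < d < e < b < u < c < r < q < a < x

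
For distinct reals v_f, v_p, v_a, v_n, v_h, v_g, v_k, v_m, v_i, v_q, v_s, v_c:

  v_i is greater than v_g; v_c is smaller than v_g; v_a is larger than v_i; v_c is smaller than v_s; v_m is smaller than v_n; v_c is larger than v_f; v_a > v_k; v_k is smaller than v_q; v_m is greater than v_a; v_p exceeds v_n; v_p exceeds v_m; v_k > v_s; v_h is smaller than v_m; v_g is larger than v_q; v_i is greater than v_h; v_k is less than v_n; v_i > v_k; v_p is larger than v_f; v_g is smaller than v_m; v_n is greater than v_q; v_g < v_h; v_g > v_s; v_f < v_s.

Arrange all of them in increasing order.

Each adjacent pair is fixed by a given relation: v_f < v_c; v_c < v_s; v_s < v_k; v_k < v_q; v_q < v_g; v_g < v_h; v_h < v_i; v_i < v_a; v_a < v_m; v_m < v_n; v_n < v_p. Chaining them end to end gives the full order.

v_f < v_c < v_s < v_k < v_q < v_g < v_h < v_i < v_a < v_m < v_n < v_p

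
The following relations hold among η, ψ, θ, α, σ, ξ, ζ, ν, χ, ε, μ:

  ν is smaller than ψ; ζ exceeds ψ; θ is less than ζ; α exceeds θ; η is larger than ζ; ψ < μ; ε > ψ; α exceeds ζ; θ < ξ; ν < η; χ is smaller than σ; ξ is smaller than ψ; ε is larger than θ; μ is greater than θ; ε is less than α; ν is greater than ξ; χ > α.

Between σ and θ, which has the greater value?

σ

θ < ξ and ξ < ν give θ < ν.
Then ν < ψ extends the chain to ψ.
With ψ < ε: θ < ξ < ν < ψ < ε.
With ε < α: θ < ξ < ν < ψ < ε < α.
Then α < χ extends the chain to χ.
With χ < σ: θ < ξ < ν < ψ < ε < α < χ < σ.
So θ < σ; σ is the larger of the two.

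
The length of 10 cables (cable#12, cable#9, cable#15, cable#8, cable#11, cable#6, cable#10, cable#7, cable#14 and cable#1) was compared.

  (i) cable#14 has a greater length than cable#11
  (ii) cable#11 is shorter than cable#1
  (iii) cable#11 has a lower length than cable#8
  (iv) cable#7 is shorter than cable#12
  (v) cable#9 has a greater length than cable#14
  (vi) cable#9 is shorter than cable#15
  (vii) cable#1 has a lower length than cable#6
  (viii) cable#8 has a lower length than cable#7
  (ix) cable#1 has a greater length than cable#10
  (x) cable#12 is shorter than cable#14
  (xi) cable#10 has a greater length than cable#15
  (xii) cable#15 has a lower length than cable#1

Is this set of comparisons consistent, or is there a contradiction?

Every relation is compatible with cable#11 < cable#8 < cable#7 < cable#12 < cable#14 < cable#9 < cable#15 < cable#10 < cable#1 < cable#6; the set is consistent.

consistent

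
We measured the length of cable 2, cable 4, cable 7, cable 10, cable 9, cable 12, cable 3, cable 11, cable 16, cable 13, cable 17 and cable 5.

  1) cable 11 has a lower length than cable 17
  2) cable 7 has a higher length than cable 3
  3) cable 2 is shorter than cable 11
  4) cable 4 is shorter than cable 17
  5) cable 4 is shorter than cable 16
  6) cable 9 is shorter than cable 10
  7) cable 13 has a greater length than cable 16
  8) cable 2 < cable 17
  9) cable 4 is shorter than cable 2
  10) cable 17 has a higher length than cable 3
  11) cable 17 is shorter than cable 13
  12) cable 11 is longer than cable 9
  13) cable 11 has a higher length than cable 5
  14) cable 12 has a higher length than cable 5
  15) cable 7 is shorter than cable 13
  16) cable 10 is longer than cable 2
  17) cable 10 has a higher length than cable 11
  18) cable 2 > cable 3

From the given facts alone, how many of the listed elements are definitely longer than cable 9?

The elements the relations force above cable 9 are cable 11, cable 17, cable 10, cable 13 — no chain reaches any other.
That is 4.

4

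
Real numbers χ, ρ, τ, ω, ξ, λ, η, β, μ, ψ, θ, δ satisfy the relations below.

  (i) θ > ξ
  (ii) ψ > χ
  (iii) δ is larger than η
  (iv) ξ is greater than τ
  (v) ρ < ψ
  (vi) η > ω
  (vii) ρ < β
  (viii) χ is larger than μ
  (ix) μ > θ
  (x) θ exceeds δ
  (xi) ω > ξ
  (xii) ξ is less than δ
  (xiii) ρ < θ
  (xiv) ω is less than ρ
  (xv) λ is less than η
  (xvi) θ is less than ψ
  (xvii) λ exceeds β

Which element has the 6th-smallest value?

λ

Piecing the relations together gives one ordering: τ < ξ < ω < ρ < β < λ < η < δ < θ < μ < χ < ψ.
Counting 6 from the smallest end gives λ.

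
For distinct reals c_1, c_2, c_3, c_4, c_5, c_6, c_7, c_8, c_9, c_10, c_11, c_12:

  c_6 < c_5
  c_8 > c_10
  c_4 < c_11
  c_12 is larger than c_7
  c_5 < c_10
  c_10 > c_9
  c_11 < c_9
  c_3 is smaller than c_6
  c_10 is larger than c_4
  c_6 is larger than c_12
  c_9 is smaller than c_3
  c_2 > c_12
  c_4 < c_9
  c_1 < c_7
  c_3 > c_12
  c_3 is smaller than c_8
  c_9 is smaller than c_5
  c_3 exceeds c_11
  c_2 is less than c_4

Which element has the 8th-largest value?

c_4

The consecutive relations fix a unique order: c_1 < c_7 < c_12 < c_2 < c_4 < c_11 < c_9 < c_3 < c_6 < c_5 < c_10 < c_8.
Counting 8 from the largest end gives c_4.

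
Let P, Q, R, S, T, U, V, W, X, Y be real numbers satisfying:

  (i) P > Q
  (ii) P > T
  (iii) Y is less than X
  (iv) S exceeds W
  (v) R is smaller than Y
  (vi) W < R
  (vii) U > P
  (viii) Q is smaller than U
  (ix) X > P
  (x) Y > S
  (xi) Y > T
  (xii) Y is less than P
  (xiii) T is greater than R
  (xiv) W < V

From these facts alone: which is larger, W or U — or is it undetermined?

U

The relevant relations are W < R; R < T; T < Y; Y < P; P < U.
Together: W < R < T < Y < P < U.
So U is larger.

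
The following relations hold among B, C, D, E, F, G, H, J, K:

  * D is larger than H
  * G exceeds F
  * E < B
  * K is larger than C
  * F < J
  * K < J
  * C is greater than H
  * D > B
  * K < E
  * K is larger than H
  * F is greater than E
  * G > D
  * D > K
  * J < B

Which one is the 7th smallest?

B

The consecutive relations fix a unique order: H < C < K < E < F < J < B < D < G.
The 7th smallest is B.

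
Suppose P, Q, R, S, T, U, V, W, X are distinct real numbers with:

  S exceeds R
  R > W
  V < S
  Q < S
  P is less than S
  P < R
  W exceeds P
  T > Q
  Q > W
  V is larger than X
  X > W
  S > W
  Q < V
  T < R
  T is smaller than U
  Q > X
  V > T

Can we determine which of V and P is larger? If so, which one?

V

Link the given pairs in sequence: P < W; W < X; X < Q; Q < T; T < V.
Together: P < W < X < Q < T < V.
So V is larger.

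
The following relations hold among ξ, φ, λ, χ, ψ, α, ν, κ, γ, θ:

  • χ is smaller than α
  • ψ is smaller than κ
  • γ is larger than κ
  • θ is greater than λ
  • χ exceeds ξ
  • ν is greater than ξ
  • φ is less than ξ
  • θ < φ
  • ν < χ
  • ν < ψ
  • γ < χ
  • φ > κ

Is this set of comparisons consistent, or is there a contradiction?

Chaining the given relations yields φ < ξ < ν < ψ < κ, so φ < κ. But one relation states κ < φ. These cannot both hold.

inconsistent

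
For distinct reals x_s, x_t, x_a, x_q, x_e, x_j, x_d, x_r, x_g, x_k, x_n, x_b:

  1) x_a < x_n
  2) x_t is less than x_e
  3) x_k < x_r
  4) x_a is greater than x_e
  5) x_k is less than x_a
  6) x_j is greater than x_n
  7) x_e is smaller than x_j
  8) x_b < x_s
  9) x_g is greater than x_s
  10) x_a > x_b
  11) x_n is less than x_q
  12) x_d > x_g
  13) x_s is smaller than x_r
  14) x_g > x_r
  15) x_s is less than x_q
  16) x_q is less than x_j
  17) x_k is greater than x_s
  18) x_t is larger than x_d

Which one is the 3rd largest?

Piecing the relations together gives one ordering: x_b < x_s < x_k < x_r < x_g < x_d < x_t < x_e < x_a < x_n < x_q < x_j.
The 3rd largest is x_n.

x_n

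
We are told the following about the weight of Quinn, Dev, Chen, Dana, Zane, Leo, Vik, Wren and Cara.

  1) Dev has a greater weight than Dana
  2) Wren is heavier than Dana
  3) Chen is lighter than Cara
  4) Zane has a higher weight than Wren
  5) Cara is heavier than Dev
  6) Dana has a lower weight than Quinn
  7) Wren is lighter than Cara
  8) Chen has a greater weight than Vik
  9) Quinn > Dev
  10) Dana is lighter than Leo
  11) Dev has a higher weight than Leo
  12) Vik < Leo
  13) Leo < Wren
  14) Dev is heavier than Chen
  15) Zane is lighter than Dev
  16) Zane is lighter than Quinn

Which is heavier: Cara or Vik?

Cara

Link the given pairs in sequence: Vik < Leo; Leo < Wren; Wren < Zane; Zane < Dev; Dev < Cara.
Chaining these gives Vik < Leo < Wren < Zane < Dev < Cara.
So Vik < Cara; Cara is the heavier of the two.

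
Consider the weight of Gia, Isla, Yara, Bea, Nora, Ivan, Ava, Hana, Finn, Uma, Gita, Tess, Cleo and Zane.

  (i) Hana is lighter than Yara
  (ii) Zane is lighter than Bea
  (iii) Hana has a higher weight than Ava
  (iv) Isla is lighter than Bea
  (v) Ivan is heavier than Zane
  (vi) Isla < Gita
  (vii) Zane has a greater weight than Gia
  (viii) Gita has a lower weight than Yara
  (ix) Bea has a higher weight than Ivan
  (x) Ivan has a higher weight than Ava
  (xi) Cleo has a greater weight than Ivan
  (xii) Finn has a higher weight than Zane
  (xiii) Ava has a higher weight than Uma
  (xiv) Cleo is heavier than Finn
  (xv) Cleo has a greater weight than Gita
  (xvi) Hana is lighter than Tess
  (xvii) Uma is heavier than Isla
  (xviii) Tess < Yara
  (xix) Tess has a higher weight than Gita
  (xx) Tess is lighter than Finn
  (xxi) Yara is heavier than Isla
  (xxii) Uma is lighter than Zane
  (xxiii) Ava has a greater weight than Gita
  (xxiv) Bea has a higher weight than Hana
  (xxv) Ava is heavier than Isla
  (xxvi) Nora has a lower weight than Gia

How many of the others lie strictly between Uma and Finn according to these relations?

Chaining upward from Uma reaches: Ava, Hana, Zane, Ivan, Tess, Cleo, Bea, Yara.
Chaining downward from Finn reaches: Isla, Nora, Gita, Ava, Gia, Hana, Zane, Tess.
Strictly between Uma and Finn are those in both lists: Ava, Hana, Zane, Tess — 4 elements.

4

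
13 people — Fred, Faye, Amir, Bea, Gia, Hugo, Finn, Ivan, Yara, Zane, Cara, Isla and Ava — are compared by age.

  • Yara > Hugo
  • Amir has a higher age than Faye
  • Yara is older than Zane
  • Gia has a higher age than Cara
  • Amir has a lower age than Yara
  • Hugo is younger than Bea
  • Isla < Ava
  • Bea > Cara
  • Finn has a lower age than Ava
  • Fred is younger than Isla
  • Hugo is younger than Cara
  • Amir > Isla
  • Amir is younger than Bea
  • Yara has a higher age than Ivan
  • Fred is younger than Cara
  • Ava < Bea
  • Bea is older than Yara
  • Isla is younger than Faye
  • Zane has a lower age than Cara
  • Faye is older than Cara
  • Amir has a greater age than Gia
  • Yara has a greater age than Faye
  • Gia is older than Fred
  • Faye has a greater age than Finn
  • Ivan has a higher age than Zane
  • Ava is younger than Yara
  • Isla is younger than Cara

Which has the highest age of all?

Bea

Chaining downward from Bea: directly below it, Hugo, Cara, Ava, Amir, Yara; then Fred, Finn, Zane, Isla, Gia, Faye, Ivan.
That covers every other element, and nothing is given above Bea, so Bea is the highest age.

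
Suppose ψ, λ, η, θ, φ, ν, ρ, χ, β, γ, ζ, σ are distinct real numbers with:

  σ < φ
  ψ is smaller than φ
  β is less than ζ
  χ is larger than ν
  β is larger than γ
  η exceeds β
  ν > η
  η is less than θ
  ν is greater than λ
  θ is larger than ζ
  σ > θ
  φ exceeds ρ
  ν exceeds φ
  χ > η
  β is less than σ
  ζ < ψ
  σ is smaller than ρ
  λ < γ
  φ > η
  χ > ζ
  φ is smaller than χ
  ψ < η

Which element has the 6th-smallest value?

Chaining the given pairs: λ < γ < β < ζ < ψ < η < θ < σ < ρ < φ < ν < χ.
Counting 6 from the smallest end gives η.

η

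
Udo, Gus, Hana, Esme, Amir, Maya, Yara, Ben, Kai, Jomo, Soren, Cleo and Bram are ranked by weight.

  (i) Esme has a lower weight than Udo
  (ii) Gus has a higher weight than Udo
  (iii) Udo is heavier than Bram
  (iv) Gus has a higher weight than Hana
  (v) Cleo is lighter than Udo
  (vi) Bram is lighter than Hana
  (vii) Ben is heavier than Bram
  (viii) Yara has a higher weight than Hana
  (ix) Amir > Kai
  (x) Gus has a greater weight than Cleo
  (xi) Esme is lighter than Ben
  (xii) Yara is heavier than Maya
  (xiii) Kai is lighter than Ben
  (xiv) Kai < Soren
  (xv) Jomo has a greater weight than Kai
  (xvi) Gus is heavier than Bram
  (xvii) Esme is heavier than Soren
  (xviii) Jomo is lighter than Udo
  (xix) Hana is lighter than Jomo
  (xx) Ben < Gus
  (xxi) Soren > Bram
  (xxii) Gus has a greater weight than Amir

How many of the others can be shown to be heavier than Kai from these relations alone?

The elements the relations force above Kai are Soren, Esme, Ben, Jomo, Udo, Amir, Gus — no chain reaches any other.
That is 7.

7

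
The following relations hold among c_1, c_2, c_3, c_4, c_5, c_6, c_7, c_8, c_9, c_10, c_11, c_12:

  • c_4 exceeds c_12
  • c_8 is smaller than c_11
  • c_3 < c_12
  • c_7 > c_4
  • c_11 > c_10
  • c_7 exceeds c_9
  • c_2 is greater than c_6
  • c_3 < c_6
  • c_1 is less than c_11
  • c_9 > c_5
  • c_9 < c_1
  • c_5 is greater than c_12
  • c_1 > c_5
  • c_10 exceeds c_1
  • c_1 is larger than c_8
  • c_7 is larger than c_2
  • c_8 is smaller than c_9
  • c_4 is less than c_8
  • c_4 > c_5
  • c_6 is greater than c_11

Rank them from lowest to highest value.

c_3 < c_12 < c_5 < c_4 < c_8 < c_9 < c_1 < c_10 < c_11 < c_6 < c_2 < c_7

Nothing is placed below c_3, so it is least; from there c_3 < c_12; c_12 < c_5; c_5 < c_4; c_4 < c_8; c_8 < c_9; c_9 < c_1; c_1 < c_10; c_10 < c_11; c_11 < c_6; c_6 < c_2; c_2 < c_7, each given directly.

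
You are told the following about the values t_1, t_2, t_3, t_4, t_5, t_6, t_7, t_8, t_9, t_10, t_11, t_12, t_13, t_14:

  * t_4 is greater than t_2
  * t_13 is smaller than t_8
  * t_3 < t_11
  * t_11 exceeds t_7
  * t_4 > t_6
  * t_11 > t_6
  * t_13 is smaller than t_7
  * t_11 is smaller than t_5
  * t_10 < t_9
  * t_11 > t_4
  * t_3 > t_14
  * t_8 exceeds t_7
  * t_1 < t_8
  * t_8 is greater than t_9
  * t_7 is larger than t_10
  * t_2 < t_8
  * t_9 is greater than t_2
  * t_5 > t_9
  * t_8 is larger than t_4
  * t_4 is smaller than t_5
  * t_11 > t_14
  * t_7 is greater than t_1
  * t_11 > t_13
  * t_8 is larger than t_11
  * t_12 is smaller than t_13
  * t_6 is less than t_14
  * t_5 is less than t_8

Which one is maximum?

t_6 is not greatest since t_6 < t_11; t_10 is not greatest since t_10 < t_9; t_1 is not greatest since t_1 < t_7; t_14 is not greatest since t_14 < t_11; t_2 is not greatest since t_2 < t_9; t_12 is not greatest since t_12 < t_13; t_4 is not greatest since t_4 < t_5; t_13 is not greatest since t_13 < t_7; t_3 is not greatest since t_3 < t_11; t_9 is not greatest since t_9 < t_8; t_7 is not greatest since t_7 < t_11; t_11 is not greatest since t_11 < t_8; t_5 is not greatest since t_5 < t_8.
Only t_8 has nothing above it, so t_8 is the maximum.

t_8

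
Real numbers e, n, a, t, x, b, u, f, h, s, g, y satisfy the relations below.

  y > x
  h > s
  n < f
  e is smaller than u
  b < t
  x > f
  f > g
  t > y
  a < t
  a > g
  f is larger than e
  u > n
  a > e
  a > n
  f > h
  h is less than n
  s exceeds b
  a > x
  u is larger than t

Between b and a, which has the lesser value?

b

b < s < h < n < f < x < a, by transitivity through s, h, n, f, x.
So b < a; b is the smaller of the two.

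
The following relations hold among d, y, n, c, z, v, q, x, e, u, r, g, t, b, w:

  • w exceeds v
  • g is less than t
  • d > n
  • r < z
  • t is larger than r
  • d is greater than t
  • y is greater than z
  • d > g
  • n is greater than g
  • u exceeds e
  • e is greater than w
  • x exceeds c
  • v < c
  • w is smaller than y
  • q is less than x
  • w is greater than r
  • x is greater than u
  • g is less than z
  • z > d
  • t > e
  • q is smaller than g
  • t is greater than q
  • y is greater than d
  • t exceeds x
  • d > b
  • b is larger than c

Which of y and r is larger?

y

r < w and w < e give r < e.
Then e < u extends the chain to u.
With u < x: r < w < e < u < x.
With x < t: r < w < e < u < x < t.
With t < d: r < w < e < u < x < t < d.
With d < y: r < w < e < u < x < t < d < y.
So r < y; y is the larger of the two.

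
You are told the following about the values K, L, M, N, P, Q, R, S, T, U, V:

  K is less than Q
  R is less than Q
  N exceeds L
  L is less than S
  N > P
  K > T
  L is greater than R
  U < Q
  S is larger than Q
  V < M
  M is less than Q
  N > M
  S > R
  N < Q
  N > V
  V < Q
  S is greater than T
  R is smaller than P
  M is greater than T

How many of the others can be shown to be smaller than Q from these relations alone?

9

The elements the relations force below Q are T, R, V, M, P, U, L, N, K — no chain reaches any other.
That is 9.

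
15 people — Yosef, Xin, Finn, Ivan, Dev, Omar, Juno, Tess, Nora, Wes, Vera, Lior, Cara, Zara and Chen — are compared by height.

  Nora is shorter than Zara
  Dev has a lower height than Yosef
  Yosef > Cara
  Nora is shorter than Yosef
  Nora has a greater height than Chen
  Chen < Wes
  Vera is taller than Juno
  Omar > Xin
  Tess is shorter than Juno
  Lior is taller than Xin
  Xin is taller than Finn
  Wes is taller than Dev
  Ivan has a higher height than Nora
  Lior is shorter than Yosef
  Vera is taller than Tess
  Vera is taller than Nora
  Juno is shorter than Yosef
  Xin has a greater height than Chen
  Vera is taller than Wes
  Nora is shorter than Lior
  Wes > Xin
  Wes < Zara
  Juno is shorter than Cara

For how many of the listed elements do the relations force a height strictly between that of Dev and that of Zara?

Chaining upward from Dev reaches: Wes, Vera, Yosef.
Chaining downward from Zara reaches: Finn, Chen, Xin, Nora, Wes.
Strictly between Dev and Zara are those in both lists: Wes — 1 element.

1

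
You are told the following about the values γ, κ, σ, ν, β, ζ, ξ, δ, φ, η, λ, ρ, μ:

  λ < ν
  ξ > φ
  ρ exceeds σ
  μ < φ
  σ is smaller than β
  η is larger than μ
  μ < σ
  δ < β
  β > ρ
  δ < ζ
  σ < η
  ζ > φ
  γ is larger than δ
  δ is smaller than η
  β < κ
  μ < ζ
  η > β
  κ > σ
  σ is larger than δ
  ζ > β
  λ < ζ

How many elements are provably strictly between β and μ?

2

Chaining upward from μ reaches: σ, φ, ρ, ξ, κ, ζ, η.
Chaining downward from β reaches: δ, σ, ρ.
Strictly between μ and β are those in both lists: σ, ρ — 2 elements.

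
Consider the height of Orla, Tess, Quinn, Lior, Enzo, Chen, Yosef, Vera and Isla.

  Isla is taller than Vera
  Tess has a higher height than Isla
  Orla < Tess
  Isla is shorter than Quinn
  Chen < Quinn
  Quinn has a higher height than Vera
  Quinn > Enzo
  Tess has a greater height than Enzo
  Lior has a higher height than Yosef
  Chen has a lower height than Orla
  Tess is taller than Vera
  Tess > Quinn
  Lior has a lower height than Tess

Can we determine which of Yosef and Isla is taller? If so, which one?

Following every chain through Yosef: above Yosef we get Lior, Tess.
Isla is not reached, and no chain runs the other way from Isla to Yosef.
So the given relations leave the order of Yosef and Isla undetermined.

undetermined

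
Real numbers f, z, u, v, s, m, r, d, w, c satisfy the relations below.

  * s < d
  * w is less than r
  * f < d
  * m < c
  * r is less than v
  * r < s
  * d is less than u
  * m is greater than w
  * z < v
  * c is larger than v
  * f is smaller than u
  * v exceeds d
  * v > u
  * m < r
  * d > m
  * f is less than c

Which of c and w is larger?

c

Chaining the given relations: w < r < s < d < u < v < c.
So w < c; c is the larger of the two.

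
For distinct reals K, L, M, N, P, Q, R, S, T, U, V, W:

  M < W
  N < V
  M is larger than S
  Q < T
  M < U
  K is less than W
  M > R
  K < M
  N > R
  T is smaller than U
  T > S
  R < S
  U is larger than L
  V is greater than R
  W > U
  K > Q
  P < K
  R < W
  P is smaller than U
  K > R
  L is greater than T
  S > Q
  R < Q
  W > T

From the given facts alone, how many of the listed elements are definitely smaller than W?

From W the given relations immediately reach R, K, T, M, U.
From those, P, Q, S, L — 9 in total.
Nothing else is reachable below W; 9 in all.

9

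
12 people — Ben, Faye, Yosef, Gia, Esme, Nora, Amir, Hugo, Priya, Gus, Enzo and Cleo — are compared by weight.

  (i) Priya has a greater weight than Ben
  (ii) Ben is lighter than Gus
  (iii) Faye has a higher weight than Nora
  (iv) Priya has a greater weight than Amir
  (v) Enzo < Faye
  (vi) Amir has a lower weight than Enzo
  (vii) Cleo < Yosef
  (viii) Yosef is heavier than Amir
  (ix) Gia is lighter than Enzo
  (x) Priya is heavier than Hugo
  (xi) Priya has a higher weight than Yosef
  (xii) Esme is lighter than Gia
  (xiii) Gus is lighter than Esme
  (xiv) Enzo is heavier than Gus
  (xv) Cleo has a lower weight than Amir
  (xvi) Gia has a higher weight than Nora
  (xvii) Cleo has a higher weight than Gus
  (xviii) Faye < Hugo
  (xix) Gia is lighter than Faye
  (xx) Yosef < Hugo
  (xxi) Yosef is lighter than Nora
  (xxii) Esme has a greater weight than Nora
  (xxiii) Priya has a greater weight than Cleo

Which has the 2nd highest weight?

Piecing the relations together gives one ordering: Ben < Gus < Cleo < Amir < Yosef < Nora < Esme < Gia < Enzo < Faye < Hugo < Priya.
The 2nd largest is Hugo.

Hugo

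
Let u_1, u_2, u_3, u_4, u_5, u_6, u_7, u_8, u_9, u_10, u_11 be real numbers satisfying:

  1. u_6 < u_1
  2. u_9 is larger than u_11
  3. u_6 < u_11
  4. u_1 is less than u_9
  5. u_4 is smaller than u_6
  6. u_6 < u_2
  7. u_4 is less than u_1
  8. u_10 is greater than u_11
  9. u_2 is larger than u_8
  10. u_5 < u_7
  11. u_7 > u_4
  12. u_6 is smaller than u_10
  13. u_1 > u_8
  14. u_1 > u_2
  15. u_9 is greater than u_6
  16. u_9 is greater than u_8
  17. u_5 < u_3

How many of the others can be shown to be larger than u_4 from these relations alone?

From u_4 the given relations immediately reach u_6, u_7, u_1.
From those, u_11, u_10, u_2, u_9 — 7 in total.
No other element is forced above u_4 by the given relations, so the count is 7.

7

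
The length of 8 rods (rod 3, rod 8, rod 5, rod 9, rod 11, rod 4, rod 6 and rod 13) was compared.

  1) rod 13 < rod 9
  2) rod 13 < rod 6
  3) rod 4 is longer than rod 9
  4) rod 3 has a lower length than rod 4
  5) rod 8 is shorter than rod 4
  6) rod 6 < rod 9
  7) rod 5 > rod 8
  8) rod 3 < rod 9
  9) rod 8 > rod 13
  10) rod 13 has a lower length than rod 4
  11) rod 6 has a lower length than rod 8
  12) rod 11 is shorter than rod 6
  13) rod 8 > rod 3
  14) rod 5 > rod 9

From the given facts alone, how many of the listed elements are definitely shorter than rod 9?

Directly below rod 9: rod 13, rod 6, rod 3.
One step further: rod 11 (4 so far).
No other element is forced below rod 9 by the given relations, so the count is 4.

4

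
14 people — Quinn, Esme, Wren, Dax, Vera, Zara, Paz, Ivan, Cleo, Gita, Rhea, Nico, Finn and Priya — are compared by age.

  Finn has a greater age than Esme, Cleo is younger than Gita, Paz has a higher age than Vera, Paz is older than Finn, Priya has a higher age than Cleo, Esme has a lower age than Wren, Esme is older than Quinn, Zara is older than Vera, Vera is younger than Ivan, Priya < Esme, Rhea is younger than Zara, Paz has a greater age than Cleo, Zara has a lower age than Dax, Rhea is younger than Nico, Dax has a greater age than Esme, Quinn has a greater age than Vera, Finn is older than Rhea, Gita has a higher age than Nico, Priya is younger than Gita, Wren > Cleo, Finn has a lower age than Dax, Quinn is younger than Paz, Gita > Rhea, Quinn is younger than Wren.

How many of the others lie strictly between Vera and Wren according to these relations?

Chaining upward from Vera reaches: Quinn, Esme, Finn, Paz, Zara, Dax, Ivan.
Chaining downward from Wren reaches: Cleo, Quinn, Priya, Esme.
Strictly between Vera and Wren are those in both lists: Quinn, Esme — 2 elements.

2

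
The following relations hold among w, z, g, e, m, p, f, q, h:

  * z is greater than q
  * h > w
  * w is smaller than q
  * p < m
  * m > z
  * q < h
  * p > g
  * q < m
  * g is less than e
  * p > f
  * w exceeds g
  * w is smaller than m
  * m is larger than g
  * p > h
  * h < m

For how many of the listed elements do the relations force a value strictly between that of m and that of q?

3

The relations place q below m. An element lies strictly between them when it is forced above q and also forced below m.
Above q: {z, h, p}. Below m: {g, f, w, z, h, p}.
Intersection: {z, h, p} — 3.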